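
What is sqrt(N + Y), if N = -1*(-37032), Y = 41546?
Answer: sqrt(78578) ≈ 280.32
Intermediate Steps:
N = 37032
sqrt(N + Y) = sqrt(37032 + 41546) = sqrt(78578)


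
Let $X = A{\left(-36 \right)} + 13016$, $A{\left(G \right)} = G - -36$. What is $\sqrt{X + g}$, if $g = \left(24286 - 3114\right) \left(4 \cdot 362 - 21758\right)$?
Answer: $4 i \sqrt{26874394} \approx 20736.0 i$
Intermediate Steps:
$A{\left(G \right)} = 36 + G$ ($A{\left(G \right)} = G + 36 = 36 + G$)
$g = -430003320$ ($g = 21172 \left(1448 - 21758\right) = 21172 \left(-20310\right) = -430003320$)
$X = 13016$ ($X = \left(36 - 36\right) + 13016 = 0 + 13016 = 13016$)
$\sqrt{X + g} = \sqrt{13016 - 430003320} = \sqrt{-429990304} = 4 i \sqrt{26874394}$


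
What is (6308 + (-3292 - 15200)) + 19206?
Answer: 7022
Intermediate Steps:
(6308 + (-3292 - 15200)) + 19206 = (6308 - 18492) + 19206 = -12184 + 19206 = 7022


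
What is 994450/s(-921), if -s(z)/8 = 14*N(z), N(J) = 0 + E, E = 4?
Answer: -497225/224 ≈ -2219.8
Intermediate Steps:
N(J) = 4 (N(J) = 0 + 4 = 4)
s(z) = -448 (s(z) = -112*4 = -8*56 = -448)
994450/s(-921) = 994450/(-448) = 994450*(-1/448) = -497225/224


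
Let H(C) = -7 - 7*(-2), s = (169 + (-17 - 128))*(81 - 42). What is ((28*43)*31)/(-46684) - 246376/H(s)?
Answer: -2875519613/81697 ≈ -35197.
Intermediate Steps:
s = 936 (s = (169 - 145)*39 = 24*39 = 936)
H(C) = 7 (H(C) = -7 + 14 = 7)
((28*43)*31)/(-46684) - 246376/H(s) = ((28*43)*31)/(-46684) - 246376/7 = (1204*31)*(-1/46684) - 246376*⅐ = 37324*(-1/46684) - 246376/7 = -9331/11671 - 246376/7 = -2875519613/81697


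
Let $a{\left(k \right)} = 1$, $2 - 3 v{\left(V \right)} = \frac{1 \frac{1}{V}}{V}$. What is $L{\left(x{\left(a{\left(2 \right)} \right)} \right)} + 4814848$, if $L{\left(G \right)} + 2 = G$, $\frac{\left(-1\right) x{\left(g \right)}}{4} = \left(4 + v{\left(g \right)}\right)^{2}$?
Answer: $\frac{43332938}{9} \approx 4.8148 \cdot 10^{6}$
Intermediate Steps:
$v{\left(V \right)} = \frac{2}{3} - \frac{1}{3 V^{2}}$ ($v{\left(V \right)} = \frac{2}{3} - \frac{1 \frac{1}{V} \frac{1}{V}}{3} = \frac{2}{3} - \frac{\frac{1}{V} \frac{1}{V}}{3} = \frac{2}{3} - \frac{1}{3 V^{2}}$)
$x{\left(g \right)} = - 4 \left(\frac{14}{3} - \frac{1}{3 g^{2}}\right)^{2}$ ($x{\left(g \right)} = - 4 \left(4 + \left(\frac{2}{3} - \frac{1}{3 g^{2}}\right)\right)^{2} = - 4 \left(\frac{14}{3} - \frac{1}{3 g^{2}}\right)^{2}$)
$L{\left(G \right)} = -2 + G$
$L{\left(x{\left(a{\left(2 \right)} \right)} \right)} + 4814848 = \left(-2 - \frac{4 \left(-1 + 14 \cdot 1^{2}\right)^{2}}{9 \cdot 1}\right) + 4814848 = \left(-2 - \frac{4 \left(-1 + 14 \cdot 1\right)^{2}}{9}\right) + 4814848 = \left(-2 - \frac{4 \left(-1 + 14\right)^{2}}{9}\right) + 4814848 = \left(-2 - \frac{4 \cdot 13^{2}}{9}\right) + 4814848 = \left(-2 - \frac{4}{9} \cdot 169\right) + 4814848 = \left(-2 - \frac{676}{9}\right) + 4814848 = - \frac{694}{9} + 4814848 = \frac{43332938}{9}$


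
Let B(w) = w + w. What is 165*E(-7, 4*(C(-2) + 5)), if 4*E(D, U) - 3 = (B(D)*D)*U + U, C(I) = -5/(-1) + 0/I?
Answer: 653895/4 ≈ 1.6347e+5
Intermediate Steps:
B(w) = 2*w
C(I) = 5 (C(I) = -5*(-1) + 0 = 5 + 0 = 5)
E(D, U) = ¾ + U/4 + U*D²/2 (E(D, U) = ¾ + (((2*D)*D)*U + U)/4 = ¾ + ((2*D²)*U + U)/4 = ¾ + (2*U*D² + U)/4 = ¾ + (U + 2*U*D²)/4 = ¾ + (U/4 + U*D²/2) = ¾ + U/4 + U*D²/2)
165*E(-7, 4*(C(-2) + 5)) = 165*(¾ + (4*(5 + 5))/4 + (½)*(4*(5 + 5))*(-7)²) = 165*(¾ + (4*10)/4 + (½)*(4*10)*49) = 165*(¾ + (¼)*40 + (½)*40*49) = 165*(¾ + 10 + 980) = 165*(3963/4) = 653895/4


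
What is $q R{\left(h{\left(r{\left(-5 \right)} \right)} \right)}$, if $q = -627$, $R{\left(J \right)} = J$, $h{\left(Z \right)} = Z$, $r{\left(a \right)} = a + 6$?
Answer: $-627$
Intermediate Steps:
$r{\left(a \right)} = 6 + a$
$q R{\left(h{\left(r{\left(-5 \right)} \right)} \right)} = - 627 \left(6 - 5\right) = \left(-627\right) 1 = -627$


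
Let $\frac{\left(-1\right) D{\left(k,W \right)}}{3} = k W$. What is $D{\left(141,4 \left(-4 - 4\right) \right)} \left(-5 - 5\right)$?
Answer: $-135360$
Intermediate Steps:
$D{\left(k,W \right)} = - 3 W k$ ($D{\left(k,W \right)} = - 3 k W = - 3 W k$)
$D{\left(141,4 \left(-4 - 4\right) \right)} \left(-5 - 5\right) = \left(-3\right) 4 \left(-4 - 4\right) 141 \left(-5 - 5\right) = \left(-3\right) 4 \left(-4 - 4\right) 141 \left(-10\right) = \left(-3\right) 4 \left(-8\right) 141 \left(-10\right) = \left(-3\right) \left(-32\right) 141 \left(-10\right) = 13536 \left(-10\right) = -135360$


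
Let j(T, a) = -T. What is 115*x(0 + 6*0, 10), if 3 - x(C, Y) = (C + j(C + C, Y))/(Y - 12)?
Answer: 345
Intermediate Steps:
x(C, Y) = 3 + C/(-12 + Y) (x(C, Y) = 3 - (C - (C + C))/(Y - 12) = 3 - (C - 2*C)/(-12 + Y) = 3 - (-C)/(-12 + Y) = 3 - (-1)*C/(-12 + Y) = 3 + C/(-12 + Y))
115*x(0 + 6*0, 10) = 115*((-36 + (0 + 6*0) + 3*10)/(-12 + 10)) = 115*((-36 + (0 + 0) + 30)/(-2)) = 115*(-(-36 + 0 + 30)/2) = 115*(-½*(-6)) = 115*3 = 345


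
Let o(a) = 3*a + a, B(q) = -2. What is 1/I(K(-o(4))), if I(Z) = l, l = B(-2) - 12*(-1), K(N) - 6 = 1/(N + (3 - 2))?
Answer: ⅒ ≈ 0.10000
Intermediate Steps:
o(a) = 4*a
K(N) = 6 + 1/(1 + N) (K(N) = 6 + 1/(N + (3 - 2)) = 6 + 1/(N + 1) = 6 + 1/(1 + N))
l = 10 (l = -2 - 12*(-1) = -2 + 12 = 10)
I(Z) = 10
1/I(K(-o(4))) = 1/10 = ⅒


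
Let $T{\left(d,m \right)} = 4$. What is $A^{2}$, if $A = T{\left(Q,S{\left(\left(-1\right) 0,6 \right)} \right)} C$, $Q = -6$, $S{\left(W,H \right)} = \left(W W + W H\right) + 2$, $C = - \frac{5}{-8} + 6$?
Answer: $\frac{2809}{4} \approx 702.25$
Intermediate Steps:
$C = \frac{53}{8}$ ($C = \left(-5\right) \left(- \frac{1}{8}\right) + 6 = \frac{5}{8} + 6 = \frac{53}{8} \approx 6.625$)
$S{\left(W,H \right)} = 2 + W^{2} + H W$ ($S{\left(W,H \right)} = \left(W^{2} + H W\right) + 2 = 2 + W^{2} + H W$)
$A = \frac{53}{2}$ ($A = 4 \cdot \frac{53}{8} = \frac{53}{2} \approx 26.5$)
$A^{2} = \left(\frac{53}{2}\right)^{2} = \frac{2809}{4}$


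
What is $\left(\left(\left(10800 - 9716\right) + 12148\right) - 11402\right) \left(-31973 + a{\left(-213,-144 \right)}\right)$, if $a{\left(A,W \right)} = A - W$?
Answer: $-58636860$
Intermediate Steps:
$\left(\left(\left(10800 - 9716\right) + 12148\right) - 11402\right) \left(-31973 + a{\left(-213,-144 \right)}\right) = \left(\left(\left(10800 - 9716\right) + 12148\right) - 11402\right) \left(-31973 - 69\right) = \left(\left(1084 + 12148\right) - 11402\right) \left(-31973 + \left(-213 + 144\right)\right) = \left(13232 - 11402\right) \left(-31973 - 69\right) = 1830 \left(-32042\right) = -58636860$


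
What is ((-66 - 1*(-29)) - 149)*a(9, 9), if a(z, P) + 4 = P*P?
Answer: -14322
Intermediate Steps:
a(z, P) = -4 + P**2 (a(z, P) = -4 + P*P = -4 + P**2)
((-66 - 1*(-29)) - 149)*a(9, 9) = ((-66 - 1*(-29)) - 149)*(-4 + 9**2) = ((-66 + 29) - 149)*(-4 + 81) = (-37 - 149)*77 = -186*77 = -14322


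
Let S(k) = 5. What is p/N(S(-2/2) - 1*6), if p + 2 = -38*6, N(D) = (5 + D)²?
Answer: -115/8 ≈ -14.375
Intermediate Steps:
p = -230 (p = -2 - 38*6 = -2 - 228 = -230)
p/N(S(-2/2) - 1*6) = -230/(5 + (5 - 1*6))² = -230/(5 + (5 - 6))² = -230/(5 - 1)² = -230/(4²) = -230/16 = -230*1/16 = -115/8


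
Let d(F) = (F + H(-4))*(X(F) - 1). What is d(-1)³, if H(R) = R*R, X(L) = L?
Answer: -27000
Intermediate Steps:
H(R) = R²
d(F) = (-1 + F)*(16 + F) (d(F) = (F + (-4)²)*(F - 1) = (F + 16)*(-1 + F) = (16 + F)*(-1 + F) = (-1 + F)*(16 + F))
d(-1)³ = (-16 + (-1)² + 15*(-1))³ = (-16 + 1 - 15)³ = (-30)³ = -27000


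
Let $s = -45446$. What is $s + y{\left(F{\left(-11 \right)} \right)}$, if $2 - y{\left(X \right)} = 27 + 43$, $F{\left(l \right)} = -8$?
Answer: $-45514$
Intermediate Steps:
$y{\left(X \right)} = -68$ ($y{\left(X \right)} = 2 - \left(27 + 43\right) = 2 - 70 = -68$)
$s + y{\left(F{\left(-11 \right)} \right)} = -45446 - 68 = -45514$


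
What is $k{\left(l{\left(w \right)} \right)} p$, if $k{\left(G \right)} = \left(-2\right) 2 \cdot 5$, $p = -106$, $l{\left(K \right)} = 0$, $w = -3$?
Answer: $2120$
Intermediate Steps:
$k{\left(G \right)} = -20$ ($k{\left(G \right)} = \left(-4\right) 5 = -20$)
$k{\left(l{\left(w \right)} \right)} p = \left(-20\right) \left(-106\right) = 2120$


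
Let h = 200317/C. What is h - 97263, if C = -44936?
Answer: -4370810485/44936 ≈ -97268.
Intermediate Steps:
h = -200317/44936 (h = 200317/(-44936) = 200317*(-1/44936) = -200317/44936 ≈ -4.4578)
h - 97263 = -200317/44936 - 97263 = -4370810485/44936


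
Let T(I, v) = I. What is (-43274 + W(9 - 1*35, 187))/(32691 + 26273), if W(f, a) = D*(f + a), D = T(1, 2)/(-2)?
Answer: -86709/117928 ≈ -0.73527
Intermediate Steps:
D = -1/2 (D = 1/(-2) = 1*(-1/2) = -1/2 ≈ -0.50000)
W(f, a) = -a/2 - f/2 (W(f, a) = -(f + a)/2 = -(a + f)/2 = -a/2 - f/2)
(-43274 + W(9 - 1*35, 187))/(32691 + 26273) = (-43274 + (-1/2*187 - (9 - 1*35)/2))/(32691 + 26273) = (-43274 + (-187/2 - (9 - 35)/2))/58964 = (-43274 + (-187/2 - 1/2*(-26)))*(1/58964) = (-43274 + (-187/2 + 13))*(1/58964) = (-43274 - 161/2)*(1/58964) = -86709/2*1/58964 = -86709/117928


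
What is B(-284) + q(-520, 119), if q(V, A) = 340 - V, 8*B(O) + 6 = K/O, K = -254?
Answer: 976235/1136 ≈ 859.36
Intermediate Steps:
B(O) = -¾ - 127/(4*O) (B(O) = -¾ + (-254/O)/8 = -¾ - 127/(4*O))
B(-284) + q(-520, 119) = (¼)*(-127 - 3*(-284))/(-284) + (340 - 1*(-520)) = (¼)*(-1/284)*(-127 + 852) + (340 + 520) = (¼)*(-1/284)*725 + 860 = -725/1136 + 860 = 976235/1136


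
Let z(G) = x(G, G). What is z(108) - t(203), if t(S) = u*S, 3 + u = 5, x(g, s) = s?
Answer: -298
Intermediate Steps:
z(G) = G
u = 2 (u = -3 + 5 = 2)
t(S) = 2*S
z(108) - t(203) = 108 - 2*203 = 108 - 1*406 = 108 - 406 = -298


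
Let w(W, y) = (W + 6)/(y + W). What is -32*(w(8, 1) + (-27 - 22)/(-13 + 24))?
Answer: 9184/99 ≈ 92.768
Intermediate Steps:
w(W, y) = (6 + W)/(W + y)
-32*(w(8, 1) + (-27 - 22)/(-13 + 24)) = -32*((6 + 8)/(8 + 1) + (-27 - 22)/(-13 + 24)) = -32*(14/9 - 49/11) = -32*(-287/99) = 9184/99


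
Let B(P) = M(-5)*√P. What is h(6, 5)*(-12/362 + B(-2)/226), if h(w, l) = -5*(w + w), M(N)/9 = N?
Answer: 360/181 + 1350*I*√2/113 ≈ 1.989 + 16.895*I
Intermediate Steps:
M(N) = 9*N
B(P) = -45*√P (B(P) = (9*(-5))*√P = -45*√P)
h(w, l) = -10*w
h(6, 5)*(-12/362 + B(-2)/226) = (-10*6)*(-12/362 - 45*I*√2/226) = -60*(-12*1/362 - 45*I*√2*(1/226)) = -60*(-6/181 - 45*I*√2*(1/226)) = -60*(-6/181 - 45*I*√2/226) = 360/181 + 1350*I*√2/113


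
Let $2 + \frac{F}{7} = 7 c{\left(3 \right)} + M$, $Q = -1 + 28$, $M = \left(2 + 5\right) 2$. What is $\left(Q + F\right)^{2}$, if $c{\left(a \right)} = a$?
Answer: $66564$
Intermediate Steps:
$M = 14$ ($M = 7 \cdot 2 = 14$)
$Q = 27$
$F = 231$ ($F = -14 + 7 \left(7 \cdot 3 + 14\right) = -14 + 7 \left(21 + 14\right) = -14 + 7 \cdot 35 = -14 + 245 = 231$)
$\left(Q + F\right)^{2} = \left(27 + 231\right)^{2} = 258^{2} = 66564$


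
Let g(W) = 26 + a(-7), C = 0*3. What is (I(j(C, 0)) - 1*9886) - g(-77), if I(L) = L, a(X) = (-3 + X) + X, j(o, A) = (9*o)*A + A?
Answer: -9895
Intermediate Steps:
C = 0
j(o, A) = A + 9*A*o (j(o, A) = 9*A*o + A = A + 9*A*o)
a(X) = -3 + 2*X
g(W) = 9 (g(W) = 26 + (-3 + 2*(-7)) = 26 + (-3 - 14) = 26 - 17 = 9)
(I(j(C, 0)) - 1*9886) - g(-77) = (0*(1 + 9*0) - 1*9886) - 1*9 = (0*(1 + 0) - 9886) - 9 = (0*1 - 9886) - 9 = (0 - 9886) - 9 = -9886 - 9 = -9895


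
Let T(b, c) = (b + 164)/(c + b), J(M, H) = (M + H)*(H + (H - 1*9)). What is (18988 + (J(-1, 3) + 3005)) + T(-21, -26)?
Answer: 1033246/47 ≈ 21984.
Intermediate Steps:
J(M, H) = (-9 + 2*H)*(H + M) (J(M, H) = (H + M)*(H + (H - 9)) = (H + M)*(H + (-9 + H)) = (H + M)*(-9 + 2*H) = (-9 + 2*H)*(H + M))
T(b, c) = (164 + b)/(b + c)
(18988 + (J(-1, 3) + 3005)) + T(-21, -26) = (18988 + ((-9*3 - 9*(-1) + 2*3² + 2*3*(-1)) + 3005)) + (164 - 21)/(-21 - 26) = (18988 + ((-27 + 9 + 2*9 - 6) + 3005)) + 143/(-47) = (18988 + ((-27 + 9 + 18 - 6) + 3005)) - 1/47*143 = (18988 + (-6 + 3005)) - 143/47 = (18988 + 2999) - 143/47 = 21987 - 143/47 = 1033246/47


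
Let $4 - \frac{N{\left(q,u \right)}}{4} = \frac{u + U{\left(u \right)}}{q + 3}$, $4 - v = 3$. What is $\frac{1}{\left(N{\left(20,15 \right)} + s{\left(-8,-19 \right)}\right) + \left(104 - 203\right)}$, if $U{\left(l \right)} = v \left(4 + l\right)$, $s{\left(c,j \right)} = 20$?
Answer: $- \frac{23}{1585} \approx -0.014511$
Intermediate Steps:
$v = 1$ ($v = 4 - 3 = 1$)
$U{\left(l \right)} = 4 + l$ ($U{\left(l \right)} = 1 \left(4 + l\right) = 4 + l$)
$N{\left(q,u \right)} = 16 - \frac{4 \left(4 + 2 u\right)}{3 + q}$ ($N{\left(q,u \right)} = 16 - 4 \frac{u + \left(4 + u\right)}{q + 3} = 16 - 4 \frac{4 + 2 u}{3 + q} = 16 - \frac{4 \left(4 + 2 u\right)}{3 + q}$)
$\frac{1}{\left(N{\left(20,15 \right)} + s{\left(-8,-19 \right)}\right) + \left(104 - 203\right)} = \frac{1}{\left(\frac{8 \left(4 - 15 + 2 \cdot 20\right)}{3 + 20} + 20\right) + \left(104 - 203\right)} = \frac{1}{\left(\frac{8 \left(4 - 15 + 40\right)}{23} + 20\right) + \left(104 - 203\right)} = \frac{1}{\left(8 \cdot \frac{1}{23} \cdot 29 + 20\right) - 99} = \frac{1}{\left(\frac{232}{23} + 20\right) - 99} = \frac{1}{\frac{692}{23} - 99} = \frac{1}{- \frac{1585}{23}} = - \frac{23}{1585}$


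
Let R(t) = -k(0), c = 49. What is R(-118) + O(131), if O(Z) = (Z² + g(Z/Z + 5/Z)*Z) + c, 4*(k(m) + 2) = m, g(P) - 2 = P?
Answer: 17610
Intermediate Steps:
g(P) = 2 + P
k(m) = -2 + m/4
O(Z) = 49 + Z² + Z*(3 + 5/Z) (O(Z) = (Z² + (2 + (Z/Z + 5/Z))*Z) + 49 = (Z² + (2 + (1 + 5/Z))*Z) + 49 = (Z² + (3 + 5/Z)*Z) + 49 = (Z² + Z*(3 + 5/Z)) + 49 = 49 + Z² + Z*(3 + 5/Z))
R(t) = 2 (R(t) = -(-2 + (¼)*0) = -(-2 + 0) = -1*(-2) = 2)
R(-118) + O(131) = 2 + (54 + 131² + 3*131) = 2 + (54 + 17161 + 393) = 2 + 17608 = 17610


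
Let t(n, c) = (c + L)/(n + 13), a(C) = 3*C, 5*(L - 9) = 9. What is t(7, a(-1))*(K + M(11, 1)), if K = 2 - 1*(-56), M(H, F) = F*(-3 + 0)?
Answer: 429/20 ≈ 21.450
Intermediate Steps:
L = 54/5 (L = 9 + (⅕)*9 = 9 + 9/5 = 54/5 ≈ 10.800)
M(H, F) = -3*F (M(H, F) = F*(-3) = -3*F)
K = 58 (K = 2 + 56 = 58)
t(n, c) = (54/5 + c)/(13 + n) (t(n, c) = (c + 54/5)/(n + 13) = (54/5 + c)/(13 + n))
t(7, a(-1))*(K + M(11, 1)) = ((54/5 + 3*(-1))/(13 + 7))*(58 - 3*1) = ((54/5 - 3)/20)*(58 - 3) = ((1/20)*(39/5))*55 = (39/100)*55 = 429/20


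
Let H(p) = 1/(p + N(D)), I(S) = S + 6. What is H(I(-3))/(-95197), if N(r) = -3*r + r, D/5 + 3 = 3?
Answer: -1/285591 ≈ -3.5015e-6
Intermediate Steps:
I(S) = 6 + S
D = 0 (D = -15 + 5*3 = -15 + 15 = 0)
N(r) = -2*r
H(p) = 1/p (H(p) = 1/(p - 2*0) = 1/(p + 0) = 1/p)
H(I(-3))/(-95197) = 1/((6 - 3)*(-95197)) = -1/95197/3 = (⅓)*(-1/95197) = -1/285591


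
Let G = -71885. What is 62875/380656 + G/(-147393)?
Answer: 36630791435/56106029808 ≈ 0.65289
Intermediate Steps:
62875/380656 + G/(-147393) = 62875/380656 - 71885/(-147393) = 62875*(1/380656) - 71885*(-1/147393) = 62875/380656 + 71885/147393 = 36630791435/56106029808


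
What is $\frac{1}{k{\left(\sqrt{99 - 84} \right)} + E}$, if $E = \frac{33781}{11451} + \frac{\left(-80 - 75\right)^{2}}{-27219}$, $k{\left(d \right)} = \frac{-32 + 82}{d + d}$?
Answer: $- \frac{61475910458148}{1111903672470437} + \frac{49559940427805 \sqrt{15}}{1111903672470437} \approx 0.11734$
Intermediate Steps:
$k{\left(d \right)} = \frac{25}{d}$ ($k{\left(d \right)} = \frac{50}{2 d} = 50 \frac{1}{2 d} = \frac{25}{d}$)
$E = \frac{6508836}{3148331}$ ($E = 33781 \cdot \frac{1}{11451} + \left(-155\right)^{2} \left(- \frac{1}{27219}\right) = \frac{3071}{1041} + 24025 \left(- \frac{1}{27219}\right) = \frac{3071}{1041} - \frac{24025}{27219} = \frac{6508836}{3148331} \approx 2.0674$)
$\frac{1}{k{\left(\sqrt{99 - 84} \right)} + E} = \frac{1}{\frac{25}{\sqrt{99 - 84}} + \frac{6508836}{3148331}} = \frac{1}{\frac{25}{\sqrt{15}} + \frac{6508836}{3148331}} = \frac{1}{25 \frac{\sqrt{15}}{15} + \frac{6508836}{3148331}} = \frac{1}{\frac{5 \sqrt{15}}{3} + \frac{6508836}{3148331}} = \frac{1}{\frac{6508836}{3148331} + \frac{5 \sqrt{15}}{3}}$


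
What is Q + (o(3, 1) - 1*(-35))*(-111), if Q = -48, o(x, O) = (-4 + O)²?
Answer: -4932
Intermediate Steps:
Q + (o(3, 1) - 1*(-35))*(-111) = -48 + ((-4 + 1)² - 1*(-35))*(-111) = -48 + ((-3)² + 35)*(-111) = -48 + (9 + 35)*(-111) = -48 + 44*(-111) = -48 - 4884 = -4932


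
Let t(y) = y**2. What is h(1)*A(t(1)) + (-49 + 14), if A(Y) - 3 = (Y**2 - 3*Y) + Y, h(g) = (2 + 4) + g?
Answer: -21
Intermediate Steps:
h(g) = 6 + g
A(Y) = 3 + Y**2 - 2*Y (A(Y) = 3 + ((Y**2 - 3*Y) + Y) = 3 + (Y**2 - 2*Y) = 3 + Y**2 - 2*Y)
h(1)*A(t(1)) + (-49 + 14) = (6 + 1)*(3 + (1**2)**2 - 2*1**2) + (-49 + 14) = 7*(3 + 1**2 - 2*1) - 35 = 7*(3 + 1 - 2) - 35 = 7*2 - 35 = 14 - 35 = -21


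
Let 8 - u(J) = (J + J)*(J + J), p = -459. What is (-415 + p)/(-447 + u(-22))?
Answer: 46/125 ≈ 0.36800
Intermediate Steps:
u(J) = 8 - 4*J**2 (u(J) = 8 - (J + J)*(J + J) = 8 - 2*J*2*J = 8 - 4*J**2)
(-415 + p)/(-447 + u(-22)) = (-415 - 459)/(-447 + (8 - 4*(-22)**2)) = -874/(-447 + (8 - 4*484)) = -874/(-447 + (8 - 1936)) = -874/(-447 - 1928) = -874/(-2375) = -874*(-1/2375) = 46/125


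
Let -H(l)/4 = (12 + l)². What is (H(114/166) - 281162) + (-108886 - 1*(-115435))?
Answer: -1896244193/6889 ≈ -2.7526e+5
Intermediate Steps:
H(l) = -4*(12 + l)²
(H(114/166) - 281162) + (-108886 - 1*(-115435)) = (-4*(12 + 114/166)² - 281162) + (-108886 - 1*(-115435)) = (-4*(12 + 114*(1/166))² - 281162) + (-108886 + 115435) = (-4*(12 + 57/83)² - 281162) + 6549 = (-4*(1053/83)² - 281162) + 6549 = (-4*1108809/6889 - 281162) + 6549 = (-4435236/6889 - 281162) + 6549 = -1941360254/6889 + 6549 = -1896244193/6889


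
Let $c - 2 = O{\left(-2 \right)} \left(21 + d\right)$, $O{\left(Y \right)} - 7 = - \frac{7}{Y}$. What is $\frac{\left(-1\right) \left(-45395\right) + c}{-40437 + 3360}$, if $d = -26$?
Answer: $- \frac{90689}{74154} \approx -1.223$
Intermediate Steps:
$O{\left(Y \right)} = 7 - \frac{7}{Y}$
$c = - \frac{101}{2}$ ($c = 2 + \left(7 - \frac{7}{-2}\right) \left(21 - 26\right) = 2 + \left(7 - - \frac{7}{2}\right) \left(-5\right) = 2 + \left(7 + \frac{7}{2}\right) \left(-5\right) = 2 + \frac{21}{2} \left(-5\right) = 2 - \frac{105}{2} = - \frac{101}{2} \approx -50.5$)
$\frac{\left(-1\right) \left(-45395\right) + c}{-40437 + 3360} = \frac{\left(-1\right) \left(-45395\right) - \frac{101}{2}}{-40437 + 3360} = \frac{45395 - \frac{101}{2}}{-37077} = \frac{90689}{2} \left(- \frac{1}{37077}\right) = - \frac{90689}{74154}$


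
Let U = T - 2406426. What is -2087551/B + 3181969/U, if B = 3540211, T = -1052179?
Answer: -18484855981814/12244191465655 ≈ -1.5097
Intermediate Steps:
U = -3458605 (U = -1052179 - 2406426 = -3458605)
-2087551/B + 3181969/U = -2087551/3540211 + 3181969/(-3458605) = -2087551*1/3540211 + 3181969*(-1/3458605) = -2087551/3540211 - 3181969/3458605 = -18484855981814/12244191465655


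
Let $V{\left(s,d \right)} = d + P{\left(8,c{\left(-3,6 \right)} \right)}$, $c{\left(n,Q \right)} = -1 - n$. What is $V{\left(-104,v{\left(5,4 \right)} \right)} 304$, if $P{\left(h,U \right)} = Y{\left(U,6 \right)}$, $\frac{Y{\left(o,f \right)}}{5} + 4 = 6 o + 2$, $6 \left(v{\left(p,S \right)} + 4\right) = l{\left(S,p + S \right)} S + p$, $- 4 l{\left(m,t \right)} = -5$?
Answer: $\frac{43472}{3} \approx 14491.0$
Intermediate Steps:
$l{\left(m,t \right)} = \frac{5}{4}$ ($l{\left(m,t \right)} = \left(- \frac{1}{4}\right) \left(-5\right) = \frac{5}{4}$)
$v{\left(p,S \right)} = -4 + \frac{p}{6} + \frac{5 S}{24}$ ($v{\left(p,S \right)} = -4 + \frac{\frac{5 S}{4} + p}{6} = -4 + \frac{p + \frac{5 S}{4}}{6} = -4 + \left(\frac{p}{6} + \frac{5 S}{24}\right) = -4 + \frac{p}{6} + \frac{5 S}{24}$)
$Y{\left(o,f \right)} = -10 + 30 o$ ($Y{\left(o,f \right)} = -20 + 5 \left(6 o + 2\right) = -20 + 5 \left(2 + 6 o\right) = -20 + \left(10 + 30 o\right) = -10 + 30 o$)
$P{\left(h,U \right)} = -10 + 30 U$
$V{\left(s,d \right)} = 50 + d$ ($V{\left(s,d \right)} = d - \left(10 - 30 \left(-1 - -3\right)\right) = d - \left(10 - 30 \left(-1 + 3\right)\right) = d + \left(-10 + 30 \cdot 2\right) = d + \left(-10 + 60\right) = d + 50 = 50 + d$)
$V{\left(-104,v{\left(5,4 \right)} \right)} 304 = \left(50 + \left(-4 + \frac{1}{6} \cdot 5 + \frac{5}{24} \cdot 4\right)\right) 304 = \left(50 + \left(-4 + \frac{5}{6} + \frac{5}{6}\right)\right) 304 = \left(50 - \frac{7}{3}\right) 304 = \frac{143}{3} \cdot 304 = \frac{43472}{3}$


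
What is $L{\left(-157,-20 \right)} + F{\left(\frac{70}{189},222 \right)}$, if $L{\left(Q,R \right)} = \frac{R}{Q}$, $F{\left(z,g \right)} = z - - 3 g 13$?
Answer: $\frac{36703372}{4239} \approx 8658.5$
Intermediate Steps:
$F{\left(z,g \right)} = z + 39 g$ ($F{\left(z,g \right)} = z - - 39 g = z + 39 g$)
$L{\left(-157,-20 \right)} + F{\left(\frac{70}{189},222 \right)} = - \frac{20}{-157} + \left(\frac{70}{189} + 39 \cdot 222\right) = \left(-20\right) \left(- \frac{1}{157}\right) + \left(70 \cdot \frac{1}{189} + 8658\right) = \frac{20}{157} + \left(\frac{10}{27} + 8658\right) = \frac{20}{157} + \frac{233776}{27} = \frac{36703372}{4239}$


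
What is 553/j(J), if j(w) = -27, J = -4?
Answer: -553/27 ≈ -20.481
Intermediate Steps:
553/j(J) = 553/(-27) = 553*(-1/27) = -553/27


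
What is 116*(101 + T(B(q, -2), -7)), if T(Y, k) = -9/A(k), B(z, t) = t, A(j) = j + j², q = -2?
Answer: 81838/7 ≈ 11691.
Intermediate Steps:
T(Y, k) = -9/(k*(1 + k)) (T(Y, k) = -9*1/(k*(1 + k)) = -9/(k*(1 + k)))
116*(101 + T(B(q, -2), -7)) = 116*(101 - 9/(-7*(1 - 7))) = 116*(101 - 9*(-⅐)/(-6)) = 116*(101 - 9*(-⅐)*(-⅙)) = 116*(101 - 3/14) = 116*(1411/14) = 81838/7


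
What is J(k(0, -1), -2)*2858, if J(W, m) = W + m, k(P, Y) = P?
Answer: -5716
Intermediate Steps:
J(k(0, -1), -2)*2858 = (0 - 2)*2858 = -2*2858 = -5716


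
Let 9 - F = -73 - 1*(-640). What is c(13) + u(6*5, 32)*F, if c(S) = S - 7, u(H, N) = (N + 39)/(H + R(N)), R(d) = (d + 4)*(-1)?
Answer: 6609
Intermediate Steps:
R(d) = -4 - d (R(d) = (4 + d)*(-1) = -4 - d)
u(H, N) = (39 + N)/(-4 + H - N) (u(H, N) = (N + 39)/(H + (-4 - N)) = (39 + N)/(-4 + H - N))
F = -558 (F = 9 - (-73 - 1*(-640)) = 9 - (-73 + 640) = 9 - 1*567 = 9 - 567 = -558)
c(S) = -7 + S
c(13) + u(6*5, 32)*F = (-7 + 13) + ((39 + 32)/(-4 + 6*5 - 1*32))*(-558) = 6 + (71/(-4 + 30 - 32))*(-558) = 6 + (71/(-6))*(-558) = 6 - ⅙*71*(-558) = 6 - 71/6*(-558) = 6 + 6603 = 6609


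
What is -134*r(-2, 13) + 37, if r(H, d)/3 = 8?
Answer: -3179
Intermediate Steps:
r(H, d) = 24 (r(H, d) = 3*8 = 24)
-134*r(-2, 13) + 37 = -134*24 + 37 = -3216 + 37 = -3179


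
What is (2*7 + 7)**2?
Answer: 441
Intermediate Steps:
(2*7 + 7)**2 = (14 + 7)**2 = 21**2 = 441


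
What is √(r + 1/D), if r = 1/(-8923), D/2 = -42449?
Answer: I*√71073615747134/757544854 ≈ 0.011129*I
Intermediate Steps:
D = -84898 (D = 2*(-42449) = -84898)
r = -1/8923 ≈ -0.00011207
√(r + 1/D) = √(-1/8923 + 1/(-84898)) = √(-1/8923 - 1/84898) = √(-93821/757544854) = I*√71073615747134/757544854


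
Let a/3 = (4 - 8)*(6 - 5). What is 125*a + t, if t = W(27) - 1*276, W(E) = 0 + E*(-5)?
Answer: -1911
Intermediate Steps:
W(E) = -5*E (W(E) = 0 - 5*E = -5*E)
t = -411 (t = -5*27 - 1*276 = -135 - 276 = -411)
a = -12 (a = 3*((4 - 8)*(6 - 5)) = 3*(-4*1) = 3*(-4) = -12)
125*a + t = 125*(-12) - 411 = -1500 - 411 = -1911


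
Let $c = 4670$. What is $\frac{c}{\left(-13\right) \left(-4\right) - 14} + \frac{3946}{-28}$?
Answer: $- \frac{4797}{266} \approx -18.034$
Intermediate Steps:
$\frac{c}{\left(-13\right) \left(-4\right) - 14} + \frac{3946}{-28} = \frac{4670}{\left(-13\right) \left(-4\right) - 14} + \frac{3946}{-28} = \frac{4670}{52 - 14} + 3946 \left(- \frac{1}{28}\right) = \frac{4670}{38} - \frac{1973}{14} = 4670 \cdot \frac{1}{38} - \frac{1973}{14} = \frac{2335}{19} - \frac{1973}{14} = - \frac{4797}{266}$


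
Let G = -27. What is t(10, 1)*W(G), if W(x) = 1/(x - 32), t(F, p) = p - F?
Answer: 9/59 ≈ 0.15254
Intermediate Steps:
W(x) = 1/(-32 + x)
t(10, 1)*W(G) = (1 - 1*10)/(-32 - 27) = (1 - 10)/(-59) = -9*(-1/59) = 9/59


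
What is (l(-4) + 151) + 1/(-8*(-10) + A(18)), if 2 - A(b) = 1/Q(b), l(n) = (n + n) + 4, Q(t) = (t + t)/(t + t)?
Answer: 11908/81 ≈ 147.01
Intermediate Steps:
Q(t) = 1 (Q(t) = (2*t)/((2*t)) = (2*t)*(1/(2*t)) = 1)
l(n) = 4 + 2*n (l(n) = 2*n + 4 = 4 + 2*n)
A(b) = 1 (A(b) = 2 - 1/1 = 2 - 1*1 = 2 - 1 = 1)
(l(-4) + 151) + 1/(-8*(-10) + A(18)) = ((4 + 2*(-4)) + 151) + 1/(-8*(-10) + 1) = ((4 - 8) + 151) + 1/(80 + 1) = (-4 + 151) + 1/81 = 147 + 1/81 = 11908/81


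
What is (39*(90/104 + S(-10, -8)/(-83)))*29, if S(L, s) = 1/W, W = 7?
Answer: 2270091/2324 ≈ 976.80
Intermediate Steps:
S(L, s) = 1/7
(39*(90/104 + S(-10, -8)/(-83)))*29 = (39*(90/104 + (1/7)/(-83)))*29 = (39*(90*(1/104) + (1/7)*(-1/83)))*29 = (39*(45/52 - 1/581))*29 = (39*(26093/30212))*29 = (78279/2324)*29 = 2270091/2324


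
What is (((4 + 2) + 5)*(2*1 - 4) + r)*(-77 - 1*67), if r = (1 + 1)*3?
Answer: 2304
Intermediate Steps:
r = 6 (r = 2*3 = 6)
(((4 + 2) + 5)*(2*1 - 4) + r)*(-77 - 1*67) = (((4 + 2) + 5)*(2*1 - 4) + 6)*(-77 - 1*67) = ((6 + 5)*(2 - 4) + 6)*(-77 - 67) = (11*(-2) + 6)*(-144) = (-22 + 6)*(-144) = -16*(-144) = 2304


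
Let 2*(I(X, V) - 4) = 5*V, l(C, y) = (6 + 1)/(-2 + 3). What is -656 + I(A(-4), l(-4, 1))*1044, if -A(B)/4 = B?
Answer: 21790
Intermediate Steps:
l(C, y) = 7 (l(C, y) = 7/1 = 7*1 = 7)
A(B) = -4*B
I(X, V) = 4 + 5*V/2 (I(X, V) = 4 + (5*V)/2 = 4 + 5*V/2)
-656 + I(A(-4), l(-4, 1))*1044 = -656 + (4 + (5/2)*7)*1044 = -656 + (4 + 35/2)*1044 = -656 + (43/2)*1044 = -656 + 22446 = 21790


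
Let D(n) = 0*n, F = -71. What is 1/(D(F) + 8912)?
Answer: 1/8912 ≈ 0.00011221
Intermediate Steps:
D(n) = 0
1/(D(F) + 8912) = 1/(0 + 8912) = 1/8912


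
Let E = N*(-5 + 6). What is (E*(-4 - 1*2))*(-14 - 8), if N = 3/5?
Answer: 396/5 ≈ 79.200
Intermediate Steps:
N = ⅗ (N = 3*(⅕) = ⅗ ≈ 0.60000)
E = ⅗ (E = 3*(-5 + 6)/5 = (⅗)*1 = ⅗ ≈ 0.60000)
(E*(-4 - 1*2))*(-14 - 8) = (3*(-4 - 1*2)/5)*(-14 - 8) = (3*(-4 - 2)/5)*(-22) = ((⅗)*(-6))*(-22) = -18/5*(-22) = 396/5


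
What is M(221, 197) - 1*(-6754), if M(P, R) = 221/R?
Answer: 1330759/197 ≈ 6755.1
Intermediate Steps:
M(221, 197) - 1*(-6754) = 221/197 - 1*(-6754) = 221*(1/197) + 6754 = 221/197 + 6754 = 1330759/197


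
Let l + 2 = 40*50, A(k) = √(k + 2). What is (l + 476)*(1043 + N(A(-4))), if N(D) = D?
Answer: 2580382 + 2474*I*√2 ≈ 2.5804e+6 + 3498.8*I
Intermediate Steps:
A(k) = √(2 + k)
l = 1998 (l = -2 + 40*50 = -2 + 2000 = 1998)
(l + 476)*(1043 + N(A(-4))) = (1998 + 476)*(1043 + √(2 - 4)) = 2474*(1043 + √(-2)) = 2474*(1043 + I*√2) = 2580382 + 2474*I*√2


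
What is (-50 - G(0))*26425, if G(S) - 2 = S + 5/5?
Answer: -1400525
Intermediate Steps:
G(S) = 3 + S (G(S) = 2 + (S + 5/5) = 2 + (S + 5*(1/5)) = 2 + (S + 1) = 2 + (1 + S) = 3 + S)
(-50 - G(0))*26425 = (-50 - (3 + 0))*26425 = (-50 - 1*3)*26425 = (-50 - 3)*26425 = -53*26425 = -1400525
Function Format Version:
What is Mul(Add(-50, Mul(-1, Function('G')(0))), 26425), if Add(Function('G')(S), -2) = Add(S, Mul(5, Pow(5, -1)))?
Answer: -1400525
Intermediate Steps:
Function('G')(S) = Add(3, S) (Function('G')(S) = Add(2, Add(S, Mul(5, Pow(5, -1)))) = Add(2, Add(S, Mul(5, Rational(1, 5)))) = Add(2, Add(S, 1)) = Add(2, Add(1, S)) = Add(3, S))
Mul(Add(-50, Mul(-1, Function('G')(0))), 26425) = Mul(Add(-50, Mul(-1, Add(3, 0))), 26425) = Mul(Add(-50, Mul(-1, 3)), 26425) = Mul(Add(-50, -3), 26425) = Mul(-53, 26425) = -1400525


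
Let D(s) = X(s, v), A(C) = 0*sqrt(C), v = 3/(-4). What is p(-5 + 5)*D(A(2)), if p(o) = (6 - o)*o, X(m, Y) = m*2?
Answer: 0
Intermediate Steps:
v = -3/4 (v = 3*(-1/4) = -3/4 ≈ -0.75000)
X(m, Y) = 2*m
A(C) = 0
D(s) = 2*s
p(o) = o*(6 - o)
p(-5 + 5)*D(A(2)) = ((-5 + 5)*(6 - (-5 + 5)))*(2*0) = (0*(6 - 1*0))*0 = (0*(6 + 0))*0 = (0*6)*0 = 0*0 = 0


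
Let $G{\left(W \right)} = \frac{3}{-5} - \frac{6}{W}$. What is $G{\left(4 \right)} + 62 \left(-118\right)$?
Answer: $- \frac{73181}{10} \approx -7318.1$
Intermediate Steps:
$G{\left(W \right)} = - \frac{3}{5} - \frac{6}{W}$ ($G{\left(W \right)} = 3 \left(- \frac{1}{5}\right) - \frac{6}{W} = - \frac{3}{5} - \frac{6}{W}$)
$G{\left(4 \right)} + 62 \left(-118\right) = \left(- \frac{3}{5} - \frac{6}{4}\right) + 62 \left(-118\right) = \left(- \frac{3}{5} - \frac{3}{2}\right) - 7316 = - \frac{21}{10} - 7316 = - \frac{73181}{10}$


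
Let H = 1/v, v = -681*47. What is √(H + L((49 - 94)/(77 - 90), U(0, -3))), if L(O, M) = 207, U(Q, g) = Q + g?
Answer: 2*√53015178534/32007 ≈ 14.387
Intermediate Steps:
v = -32007
H = -1/32007 (H = 1/(-32007) = -1/32007 ≈ -3.1243e-5)
√(H + L((49 - 94)/(77 - 90), U(0, -3))) = √(-1/32007 + 207) = √(6625448/32007) = 2*√53015178534/32007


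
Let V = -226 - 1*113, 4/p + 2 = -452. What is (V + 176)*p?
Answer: 326/227 ≈ 1.4361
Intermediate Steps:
p = -2/227 (p = 4/(-2 - 452) = 4/(-454) = 4*(-1/454) = -2/227 ≈ -0.0088106)
V = -339 (V = -226 - 113 = -339)
(V + 176)*p = (-339 + 176)*(-2/227) = -163*(-2/227) = 326/227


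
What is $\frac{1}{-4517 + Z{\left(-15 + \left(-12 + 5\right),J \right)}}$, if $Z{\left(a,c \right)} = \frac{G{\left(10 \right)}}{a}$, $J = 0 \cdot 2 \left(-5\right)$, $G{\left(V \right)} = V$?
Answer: $- \frac{11}{49692} \approx -0.00022136$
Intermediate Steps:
$J = 0$ ($J = 0 \left(-5\right) = 0$)
$Z{\left(a,c \right)} = \frac{10}{a}$
$\frac{1}{-4517 + Z{\left(-15 + \left(-12 + 5\right),J \right)}} = \frac{1}{-4517 + \frac{10}{-15 + \left(-12 + 5\right)}} = \frac{1}{-4517 + \frac{10}{-15 - 7}} = \frac{1}{-4517 + \frac{10}{-22}} = \frac{1}{-4517 + 10 \left(- \frac{1}{22}\right)} = \frac{1}{-4517 - \frac{5}{11}} = \frac{1}{- \frac{49692}{11}} = - \frac{11}{49692}$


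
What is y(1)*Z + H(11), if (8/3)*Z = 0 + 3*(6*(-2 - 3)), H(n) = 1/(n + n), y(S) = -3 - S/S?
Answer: 2971/22 ≈ 135.05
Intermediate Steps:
y(S) = -4 (y(S) = -3 - 1*1 = -3 - 1 = -4)
H(n) = 1/(2*n)
Z = -135/4 (Z = 3*(0 + 3*(6*(-2 - 3)))/8 = 3*(0 + 3*(6*(-5)))/8 = 3*(0 + 3*(-30))/8 = 3*(0 - 90)/8 = (3/8)*(-90) = -135/4 ≈ -33.750)
y(1)*Z + H(11) = -4*(-135/4) + (1/2)/11 = 135 + (1/2)*(1/11) = 135 + 1/22 = 2971/22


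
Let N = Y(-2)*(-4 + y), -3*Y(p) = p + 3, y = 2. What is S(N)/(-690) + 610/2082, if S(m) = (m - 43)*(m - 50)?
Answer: -2945431/1077435 ≈ -2.7337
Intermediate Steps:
Y(p) = -1 - p/3 (Y(p) = -(p + 3)/3 = -(3 + p)/3 = -1 - p/3)
N = ⅔ (N = (-1 - ⅓*(-2))*(-4 + 2) = (-1 + ⅔)*(-2) = -⅓*(-2) = ⅔ ≈ 0.66667)
S(m) = (-50 + m)*(-43 + m) (S(m) = (-43 + m)*(-50 + m) = (-50 + m)*(-43 + m))
S(N)/(-690) + 610/2082 = (2150 + (⅔)² - 93*⅔)/(-690) + 610/2082 = (2150 + 4/9 - 62)*(-1/690) + 610*(1/2082) = (18796/9)*(-1/690) + 305/1041 = -9398/3105 + 305/1041 = -2945431/1077435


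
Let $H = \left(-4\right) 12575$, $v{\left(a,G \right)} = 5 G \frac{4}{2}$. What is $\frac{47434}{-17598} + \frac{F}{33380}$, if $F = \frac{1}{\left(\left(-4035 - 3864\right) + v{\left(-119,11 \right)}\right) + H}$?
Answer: $- \frac{5109724402971}{1895706245020} \approx -2.6954$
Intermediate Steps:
$v{\left(a,G \right)} = 10 G$ ($v{\left(a,G \right)} = 5 G 4 \cdot \frac{1}{2} = 5 G 2 = 10 G$)
$H = -50300$
$F = - \frac{1}{58089}$ ($F = \frac{1}{\left(\left(-4035 - 3864\right) + 10 \cdot 11\right) - 50300} = \frac{1}{\left(-7899 + 110\right) - 50300} = \frac{1}{-7789 - 50300} = \frac{1}{-58089} = - \frac{1}{58089} \approx -1.7215 \cdot 10^{-5}$)
$\frac{47434}{-17598} + \frac{F}{33380} = \frac{47434}{-17598} - \frac{1}{58089 \cdot 33380} = 47434 \left(- \frac{1}{17598}\right) - \frac{1}{1939010820} = - \frac{23717}{8799} - \frac{1}{1939010820} = - \frac{5109724402971}{1895706245020}$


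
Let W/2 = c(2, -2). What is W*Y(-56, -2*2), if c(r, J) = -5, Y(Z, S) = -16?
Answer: 160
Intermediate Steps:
W = -10 (W = 2*(-5) = -10)
W*Y(-56, -2*2) = -10*(-16) = 160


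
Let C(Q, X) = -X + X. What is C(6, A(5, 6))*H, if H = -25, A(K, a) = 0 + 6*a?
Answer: 0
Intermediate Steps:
A(K, a) = 6*a
C(Q, X) = 0
C(6, A(5, 6))*H = 0*(-25) = 0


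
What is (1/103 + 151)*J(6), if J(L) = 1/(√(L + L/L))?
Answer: 2222*√7/103 ≈ 57.076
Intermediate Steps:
J(L) = (1 + L)^(-½) (J(L) = 1/(√(L + 1)) = 1/(√(1 + L)) = (1 + L)^(-½))
(1/103 + 151)*J(6) = (1/103 + 151)/√(1 + 6) = (1/103 + 151)/√7 = 15554*(√7/7)/103 = 2222*√7/103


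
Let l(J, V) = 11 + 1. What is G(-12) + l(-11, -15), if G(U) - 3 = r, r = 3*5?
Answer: 30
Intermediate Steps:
r = 15
G(U) = 18 (G(U) = 3 + 15 = 18)
l(J, V) = 12
G(-12) + l(-11, -15) = 18 + 12 = 30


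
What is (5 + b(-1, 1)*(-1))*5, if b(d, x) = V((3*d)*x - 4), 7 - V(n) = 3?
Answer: 5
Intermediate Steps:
V(n) = 4 (V(n) = 7 - 1*3 = 7 - 3 = 4)
b(d, x) = 4
(5 + b(-1, 1)*(-1))*5 = (5 + 4*(-1))*5 = (5 - 4)*5 = 1*5 = 5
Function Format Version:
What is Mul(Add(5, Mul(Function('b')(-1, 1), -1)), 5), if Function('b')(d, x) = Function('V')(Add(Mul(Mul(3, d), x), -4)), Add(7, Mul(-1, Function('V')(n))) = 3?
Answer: 5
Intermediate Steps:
Function('V')(n) = 4 (Function('V')(n) = Add(7, Mul(-1, 3)) = Add(7, -3) = 4)
Function('b')(d, x) = 4
Mul(Add(5, Mul(Function('b')(-1, 1), -1)), 5) = Mul(Add(5, Mul(4, -1)), 5) = Mul(Add(5, -4), 5) = Mul(1, 5) = 5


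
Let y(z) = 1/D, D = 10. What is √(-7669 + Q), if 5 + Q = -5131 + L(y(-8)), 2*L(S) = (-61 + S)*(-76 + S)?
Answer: I*√4197538/20 ≈ 102.44*I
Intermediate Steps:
y(z) = ⅒ (y(z) = 1/10 = ⅒)
L(S) = (-76 + S)*(-61 + S)/2 (L(S) = ((-61 + S)*(-76 + S))/2 = ((-76 + S)*(-61 + S))/2 = (-76 + S)*(-61 + S)/2)
Q = -564969/200 (Q = -5 + (-5131 + (2318 + (⅒)²/2 - 137/2*⅒)) = -5 + (-5131 + (2318 + (½)*(1/100) - 137/20)) = -5 + (-5131 + (2318 + 1/200 - 137/20)) = -5 + (-5131 + 462231/200) = -5 - 563969/200 = -564969/200 ≈ -2824.8)
√(-7669 + Q) = √(-7669 - 564969/200) = √(-2098769/200) = I*√4197538/20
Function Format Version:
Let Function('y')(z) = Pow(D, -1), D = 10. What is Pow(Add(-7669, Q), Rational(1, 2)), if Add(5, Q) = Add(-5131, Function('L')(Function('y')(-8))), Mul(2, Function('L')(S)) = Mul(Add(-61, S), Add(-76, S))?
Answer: Mul(Rational(1, 20), I, Pow(4197538, Rational(1, 2))) ≈ Mul(102.44, I)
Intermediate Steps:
Function('y')(z) = Rational(1, 10) (Function('y')(z) = Pow(10, -1) = Rational(1, 10))
Function('L')(S) = Mul(Rational(1, 2), Add(-76, S), Add(-61, S)) (Function('L')(S) = Mul(Rational(1, 2), Mul(Add(-61, S), Add(-76, S))) = Mul(Rational(1, 2), Mul(Add(-76, S), Add(-61, S))) = Mul(Rational(1, 2), Add(-76, S), Add(-61, S)))
Q = Rational(-564969, 200) (Q = Add(-5, Add(-5131, Add(2318, Mul(Rational(1, 2), Pow(Rational(1, 10), 2)), Mul(Rational(-137, 2), Rational(1, 10))))) = Add(-5, Add(-5131, Add(2318, Mul(Rational(1, 2), Rational(1, 100)), Rational(-137, 20)))) = Add(-5, Add(-5131, Add(2318, Rational(1, 200), Rational(-137, 20)))) = Add(-5, Add(-5131, Rational(462231, 200))) = Add(-5, Rational(-563969, 200)) = Rational(-564969, 200) ≈ -2824.8)
Pow(Add(-7669, Q), Rational(1, 2)) = Pow(Add(-7669, Rational(-564969, 200)), Rational(1, 2)) = Pow(Rational(-2098769, 200), Rational(1, 2)) = Mul(Rational(1, 20), I, Pow(4197538, Rational(1, 2)))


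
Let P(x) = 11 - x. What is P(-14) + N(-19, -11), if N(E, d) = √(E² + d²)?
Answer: 25 + √482 ≈ 46.954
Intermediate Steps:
P(-14) + N(-19, -11) = (11 - 1*(-14)) + √((-19)² + (-11)²) = (11 + 14) + √(361 + 121) = 25 + √482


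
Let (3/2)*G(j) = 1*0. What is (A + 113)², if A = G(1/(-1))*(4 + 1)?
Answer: 12769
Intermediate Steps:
G(j) = 0 (G(j) = 2*(1*0)/3 = (⅔)*0 = 0)
A = 0 (A = 0*(4 + 1) = 0*5 = 0)
(A + 113)² = (0 + 113)² = 113² = 12769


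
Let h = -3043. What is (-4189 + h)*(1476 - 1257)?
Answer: -1583808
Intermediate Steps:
(-4189 + h)*(1476 - 1257) = (-4189 - 3043)*(1476 - 1257) = -7232*219 = -1583808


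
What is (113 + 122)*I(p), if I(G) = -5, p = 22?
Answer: -1175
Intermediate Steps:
(113 + 122)*I(p) = (113 + 122)*(-5) = 235*(-5) = -1175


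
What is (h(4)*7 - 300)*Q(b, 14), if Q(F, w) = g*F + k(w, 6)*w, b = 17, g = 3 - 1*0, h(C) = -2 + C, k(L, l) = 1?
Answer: -18590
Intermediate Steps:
g = 3 (g = 3 + 0 = 3)
Q(F, w) = w + 3*F (Q(F, w) = 3*F + 1*w = 3*F + w = w + 3*F)
(h(4)*7 - 300)*Q(b, 14) = ((-2 + 4)*7 - 300)*(14 + 3*17) = (2*7 - 300)*(14 + 51) = (14 - 300)*65 = -286*65 = -18590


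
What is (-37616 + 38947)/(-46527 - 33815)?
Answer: -1331/80342 ≈ -0.016567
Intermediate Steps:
(-37616 + 38947)/(-46527 - 33815) = 1331/(-80342) = 1331*(-1/80342) = -1331/80342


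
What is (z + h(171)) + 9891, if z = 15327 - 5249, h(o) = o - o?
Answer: 19969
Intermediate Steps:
h(o) = 0
z = 10078
(z + h(171)) + 9891 = (10078 + 0) + 9891 = 10078 + 9891 = 19969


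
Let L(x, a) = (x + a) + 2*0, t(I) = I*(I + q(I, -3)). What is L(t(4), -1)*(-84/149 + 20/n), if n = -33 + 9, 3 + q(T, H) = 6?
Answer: -11241/298 ≈ -37.721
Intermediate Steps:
q(T, H) = 3 (q(T, H) = -3 + 6 = 3)
n = -24
t(I) = I*(3 + I) (t(I) = I*(I + 3) = I*(3 + I))
L(x, a) = a + x (L(x, a) = (a + x) + 0 = a + x)
L(t(4), -1)*(-84/149 + 20/n) = (-1 + 4*(3 + 4))*(-84/149 + 20/(-24)) = (-1 + 4*7)*(-84*1/149 + 20*(-1/24)) = (-1 + 28)*(-84/149 - ⅚) = 27*(-1249/894) = -11241/298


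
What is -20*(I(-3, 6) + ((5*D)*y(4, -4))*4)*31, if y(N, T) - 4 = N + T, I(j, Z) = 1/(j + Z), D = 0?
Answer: -620/3 ≈ -206.67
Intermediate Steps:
I(j, Z) = 1/(Z + j)
y(N, T) = 4 + N + T (y(N, T) = 4 + (N + T) = 4 + N + T)
-20*(I(-3, 6) + ((5*D)*y(4, -4))*4)*31 = -20*(1/(6 - 3) + ((5*0)*(4 + 4 - 4))*4)*31 = -20*(1/3 + (0*4)*4)*31 = -20*(1/3 + 0*4)*31 = -20*(1/3 + 0)*31 = -20*1/3*31 = -20/3*31 = -620/3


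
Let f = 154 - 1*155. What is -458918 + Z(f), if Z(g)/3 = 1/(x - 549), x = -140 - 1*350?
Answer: -476815805/1039 ≈ -4.5892e+5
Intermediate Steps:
x = -490 (x = -140 - 350 = -490)
f = -1 (f = 154 - 155 = -1)
Z(g) = -3/1039 (Z(g) = 3/(-490 - 549) = 3/(-1039) = 3*(-1/1039) = -3/1039)
-458918 + Z(f) = -458918 - 3/1039 = -476815805/1039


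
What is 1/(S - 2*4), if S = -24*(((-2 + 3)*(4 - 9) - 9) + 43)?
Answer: -1/704 ≈ -0.0014205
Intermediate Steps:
S = -696 (S = -24*((1*(-5) - 9) + 43) = -24*((-5 - 9) + 43) = -24*(-14 + 43) = -24*29 = -696)
1/(S - 2*4) = 1/(-696 - 2*4) = 1/(-696 - 8) = 1/(-704) = -1/704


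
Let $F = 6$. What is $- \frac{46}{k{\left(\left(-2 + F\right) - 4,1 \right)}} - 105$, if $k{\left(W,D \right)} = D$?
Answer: $-151$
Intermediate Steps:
$- \frac{46}{k{\left(\left(-2 + F\right) - 4,1 \right)}} - 105 = - \frac{46}{1} - 105 = \left(-46\right) 1 - 105 = -46 - 105 = -151$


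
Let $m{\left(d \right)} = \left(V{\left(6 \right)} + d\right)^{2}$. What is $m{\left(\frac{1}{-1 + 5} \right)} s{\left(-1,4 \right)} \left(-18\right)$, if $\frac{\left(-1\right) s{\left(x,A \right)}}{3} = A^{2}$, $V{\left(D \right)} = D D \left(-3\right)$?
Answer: $10031094$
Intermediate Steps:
$V{\left(D \right)} = - 3 D^{2}$ ($V{\left(D \right)} = D^{2} \left(-3\right) = - 3 D^{2}$)
$s{\left(x,A \right)} = - 3 A^{2}$
$m{\left(d \right)} = \left(-108 + d\right)^{2}$ ($m{\left(d \right)} = \left(- 3 \cdot 6^{2} + d\right)^{2} = \left(\left(-3\right) 36 + d\right)^{2} = \left(-108 + d\right)^{2}$)
$m{\left(\frac{1}{-1 + 5} \right)} s{\left(-1,4 \right)} \left(-18\right) = \left(-108 + \frac{1}{-1 + 5}\right)^{2} \left(- 3 \cdot 4^{2}\right) \left(-18\right) = \left(-108 + \frac{1}{4}\right)^{2} \left(\left(-3\right) 16\right) \left(-18\right) = \left(-108 + \frac{1}{4}\right)^{2} \left(-48\right) \left(-18\right) = \left(- \frac{431}{4}\right)^{2} \left(-48\right) \left(-18\right) = \frac{185761}{16} \left(-48\right) \left(-18\right) = \left(-557283\right) \left(-18\right) = 10031094$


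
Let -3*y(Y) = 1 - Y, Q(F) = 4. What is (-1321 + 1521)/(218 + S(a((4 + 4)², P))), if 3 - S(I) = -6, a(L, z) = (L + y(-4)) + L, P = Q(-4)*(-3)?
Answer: 200/227 ≈ 0.88106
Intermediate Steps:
y(Y) = -⅓ + Y/3 (y(Y) = -(1 - Y)/3 = -⅓ + Y/3)
P = -12 (P = 4*(-3) = -12)
a(L, z) = -5/3 + 2*L (a(L, z) = (L + (-⅓ + (⅓)*(-4))) + L = (L + (-⅓ - 4/3)) + L = (L - 5/3) + L = (-5/3 + L) + L = -5/3 + 2*L)
S(I) = 9 (S(I) = 3 - 1*(-6) = 3 + 6 = 9)
(-1321 + 1521)/(218 + S(a((4 + 4)², P))) = (-1321 + 1521)/(218 + 9) = 200/227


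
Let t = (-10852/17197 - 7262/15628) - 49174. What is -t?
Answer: 6608019442127/134377358 ≈ 49175.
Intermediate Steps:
t = -6608019442127/134377358 (t = (-10852*1/17197 - 7262*1/15628) - 49174 = (-10852/17197 - 3631/7814) - 49174 = -147239835/134377358 - 49174 = -6608019442127/134377358 ≈ -49175.)
-t = -1*(-6608019442127/134377358) = 6608019442127/134377358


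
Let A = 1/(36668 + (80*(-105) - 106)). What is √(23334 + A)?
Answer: √18506154453658/28162 ≈ 152.75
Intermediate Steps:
A = 1/28162 (A = 1/(36668 + (-8400 - 106)) = 1/(36668 - 8506) = 1/28162 ≈ 3.5509e-5)
√(23334 + A) = √(23334 + 1/28162) = √(657132109/28162) = √18506154453658/28162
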